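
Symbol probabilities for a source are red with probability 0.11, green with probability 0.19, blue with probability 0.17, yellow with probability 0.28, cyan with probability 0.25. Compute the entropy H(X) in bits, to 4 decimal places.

2.2543 bits

H = −Σ pᵢ log₂ pᵢ.
−0.11·log₂(0.11) = 0.3503
−0.19·log₂(0.19) = 0.4552
−0.17·log₂(0.17) = 0.4346
−0.28·log₂(0.28) = 0.5142
−0.25·log₂(0.25) = 0.5000
Sum ≈ 2.2543 → 2.2543 bits.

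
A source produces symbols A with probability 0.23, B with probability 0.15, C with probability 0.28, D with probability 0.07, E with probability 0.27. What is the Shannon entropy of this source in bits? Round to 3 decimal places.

H = −Σ pᵢ log₂ pᵢ.
−0.23·log₂(0.23) = 0.4877
−0.15·log₂(0.15) = 0.4105
−0.28·log₂(0.28) = 0.5142
−0.07·log₂(0.07) = 0.2686
−0.27·log₂(0.27) = 0.5100
Sum ≈ 2.1910 → 2.191 bits.

2.191 bits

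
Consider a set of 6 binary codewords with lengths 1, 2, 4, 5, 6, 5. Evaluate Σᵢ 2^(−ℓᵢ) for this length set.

With common denominator 2^6 = 64: Σ 2^(−ℓᵢ) = 32/64 + 16/64 + 4/64 + 2/64 + 1/64 + 2/64 = 57/64 = 0.890625.

0.890625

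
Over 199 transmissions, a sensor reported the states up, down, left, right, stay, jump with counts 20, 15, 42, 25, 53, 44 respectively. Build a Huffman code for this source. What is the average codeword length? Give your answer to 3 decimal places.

2.477 bits/symbol

Probabilities are the counts divided by 199.
Repeatedly combine the two least-probable nodes; the expected code length is the sum of the merged weights.
merge 15/199 + 20/199 → 35/199
merge 25/199 + 35/199 → 60/199
merge 42/199 + 44/199 → 86/199
merge 53/199 + 60/199 → 113/199
merge 86/199 + 113/199 → 1
L = 35/199 + 60/199 + 86/199 + 113/199 + 1 = 493/199 ≈ 2.477 bits/symbol.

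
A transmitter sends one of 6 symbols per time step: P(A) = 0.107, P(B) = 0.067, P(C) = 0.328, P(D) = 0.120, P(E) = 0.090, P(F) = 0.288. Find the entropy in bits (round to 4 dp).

H = −Σ pᵢ log₂ pᵢ.
−0.107·log₂(0.107) = 0.3450
−0.067·log₂(0.067) = 0.2613
−0.328·log₂(0.328) = 0.5275
−0.120·log₂(0.120) = 0.3671
−0.090·log₂(0.090) = 0.3127
−0.288·log₂(0.288) = 0.5172
Sum ≈ 2.3307 → 2.3307 bits.

2.3307 bits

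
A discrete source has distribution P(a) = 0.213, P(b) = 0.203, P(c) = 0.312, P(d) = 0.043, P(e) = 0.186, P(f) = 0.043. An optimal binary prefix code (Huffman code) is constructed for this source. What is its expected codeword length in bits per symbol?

Repeatedly combine the two least-probable nodes; the expected code length is the sum of the merged weights.
merge 43/1000 + 43/1000 → 43/500
merge 43/500 + 93/500 → 34/125
merge 203/1000 + 213/1000 → 52/125
merge 34/125 + 39/125 → 73/125
merge 52/125 + 73/125 → 1
L = 43/500 + 34/125 + 52/125 + 73/125 + 1 = 1179/500 = 2.358 bits/symbol.

2.358 bits/symbol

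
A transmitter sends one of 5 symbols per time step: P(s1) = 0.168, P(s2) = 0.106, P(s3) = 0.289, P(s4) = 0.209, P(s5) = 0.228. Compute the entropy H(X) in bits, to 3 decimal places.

2.251 bits

H = −Σ pᵢ log₂ pᵢ.
−0.168·log₂(0.168) = 0.4323
−0.106·log₂(0.106) = 0.3432
−0.289·log₂(0.289) = 0.5176
−0.209·log₂(0.209) = 0.4720
−0.228·log₂(0.228) = 0.4863
Sum ≈ 2.2514 → 2.251 bits.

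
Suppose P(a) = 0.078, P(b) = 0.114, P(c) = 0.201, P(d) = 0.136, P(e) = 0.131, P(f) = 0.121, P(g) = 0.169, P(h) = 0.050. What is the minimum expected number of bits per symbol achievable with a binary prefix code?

Repeatedly combine the two least-probable nodes; the expected code length is the sum of the merged weights.
merge 1/20 + 39/500 → 16/125
merge 57/500 + 121/1000 → 47/200
merge 16/125 + 131/1000 → 259/1000
merge 17/125 + 169/1000 → 61/200
merge 201/1000 + 47/200 → 109/250
merge 259/1000 + 61/200 → 141/250
merge 109/250 + 141/250 → 1
L = 16/125 + 47/200 + 259/1000 + 61/200 + 109/250 + 141/250 + 1 = 2927/1000 = 2.927 bits/symbol.

2.927 bits/symbol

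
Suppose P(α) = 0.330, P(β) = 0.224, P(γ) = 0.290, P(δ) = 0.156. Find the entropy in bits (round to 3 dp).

H = −Σ pᵢ log₂ pᵢ.
−0.330·log₂(0.330) = 0.5278
−0.224·log₂(0.224) = 0.4835
−0.290·log₂(0.290) = 0.5179
−0.156·log₂(0.156) = 0.4181
Sum ≈ 1.9474 → 1.947 bits.

1.947 bits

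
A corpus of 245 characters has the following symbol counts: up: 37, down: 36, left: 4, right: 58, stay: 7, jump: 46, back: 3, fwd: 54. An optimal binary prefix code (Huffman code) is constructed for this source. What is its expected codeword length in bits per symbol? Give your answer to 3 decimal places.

Probabilities are the counts divided by 245.
Repeatedly combine the two least-probable nodes; the expected code length is the sum of the merged weights.
merge 3/245 + 4/245 → 1/35
merge 1/35 + 1/35 → 2/35
merge 2/35 + 36/245 → 10/49
merge 37/245 + 46/245 → 83/245
merge 10/49 + 54/245 → 104/245
merge 58/245 + 83/245 → 141/245
merge 104/245 + 141/245 → 1
L = 1/35 + 2/35 + 10/49 + 83/245 + 104/245 + 141/245 + 1 = 92/35 ≈ 2.629 bits/symbol.

2.629 bits/symbol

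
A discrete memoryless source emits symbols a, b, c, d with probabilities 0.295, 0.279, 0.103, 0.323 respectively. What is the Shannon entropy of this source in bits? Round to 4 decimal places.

1.8978 bits

H = −Σ pᵢ log₂ pᵢ.
−0.295·log₂(0.295) = 0.5196
−0.279·log₂(0.279) = 0.5138
−0.103·log₂(0.103) = 0.3378
−0.323·log₂(0.323) = 0.5266
Sum ≈ 1.8978 → 1.8978 bits.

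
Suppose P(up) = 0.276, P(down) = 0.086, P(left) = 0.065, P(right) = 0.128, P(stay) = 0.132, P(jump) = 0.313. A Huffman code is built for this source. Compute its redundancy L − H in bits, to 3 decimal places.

0.048 bits

Entropy H = −Σ p log₂ p ≈ 2.3631 bits.
Huffman merges: 13/200+43/500→151/1000; 16/125+33/250→13/50; 151/1000+13/50→411/1000; 69/250+313/1000→589/1000; 411/1000+589/1000→1. L = 2411/1000 ≈ 2.4110.
L − H = 2.4110 − 2.3631 = 0.048 bits.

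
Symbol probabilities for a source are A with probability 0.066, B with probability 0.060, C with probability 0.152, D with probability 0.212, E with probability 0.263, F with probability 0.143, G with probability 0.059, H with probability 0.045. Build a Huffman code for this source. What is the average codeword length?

Repeatedly combine the two least-probable nodes; the expected code length is the sum of the merged weights.
merge 9/200 + 59/1000 → 13/125
merge 3/50 + 33/500 → 63/500
merge 13/125 + 63/500 → 23/100
merge 143/1000 + 19/125 → 59/200
merge 53/250 + 23/100 → 221/500
merge 263/1000 + 59/200 → 279/500
merge 221/500 + 279/500 → 1
L = 13/125 + 63/500 + 23/100 + 59/200 + 221/500 + 279/500 + 1 = 551/200 = 2.755 bits/symbol.

2.755 bits/symbol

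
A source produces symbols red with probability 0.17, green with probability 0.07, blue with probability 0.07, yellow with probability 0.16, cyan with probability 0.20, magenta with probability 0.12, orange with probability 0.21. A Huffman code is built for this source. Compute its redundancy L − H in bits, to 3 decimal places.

0.031 bits

Entropy H = −Σ p log₂ p ≈ 2.6990 bits.
Huffman merges: 7/100+7/100→7/50; 3/25+7/50→13/50; 4/25+17/100→33/100; 1/5+21/100→41/100; 13/50+33/100→59/100; 41/100+59/100→1. L = 273/100 ≈ 2.7300.
L − H = 2.7300 − 2.6990 = 0.031 bits.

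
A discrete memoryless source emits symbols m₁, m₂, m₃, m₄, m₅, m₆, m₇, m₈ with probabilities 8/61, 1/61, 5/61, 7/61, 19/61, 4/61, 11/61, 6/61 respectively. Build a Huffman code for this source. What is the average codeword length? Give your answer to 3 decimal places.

2.754 bits/symbol

Repeatedly combine the two least-probable nodes; the expected code length is the sum of the merged weights.
merge 1/61 + 4/61 → 5/61
merge 5/61 + 5/61 → 10/61
merge 6/61 + 7/61 → 13/61
merge 8/61 + 10/61 → 18/61
merge 11/61 + 13/61 → 24/61
merge 18/61 + 19/61 → 37/61
merge 24/61 + 37/61 → 1
L = 5/61 + 10/61 + 13/61 + 18/61 + 24/61 + 37/61 + 1 = 168/61 ≈ 2.754 bits/symbol.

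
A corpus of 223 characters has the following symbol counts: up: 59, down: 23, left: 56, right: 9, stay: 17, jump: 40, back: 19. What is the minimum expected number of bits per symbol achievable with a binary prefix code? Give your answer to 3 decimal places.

Probabilities are the counts divided by 223.
Repeatedly combine the two least-probable nodes; the expected code length is the sum of the merged weights.
merge 9/223 + 17/223 → 26/223
merge 19/223 + 23/223 → 42/223
merge 26/223 + 40/223 → 66/223
merge 42/223 + 56/223 → 98/223
merge 59/223 + 66/223 → 125/223
merge 98/223 + 125/223 → 1
L = 26/223 + 42/223 + 66/223 + 98/223 + 125/223 + 1 = 580/223 ≈ 2.601 bits/symbol.

2.601 bits/symbol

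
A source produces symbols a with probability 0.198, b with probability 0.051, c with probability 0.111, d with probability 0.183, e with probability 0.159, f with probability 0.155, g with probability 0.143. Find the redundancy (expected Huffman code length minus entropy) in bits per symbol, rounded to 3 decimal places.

0.059 bits

Entropy H = −Σ p log₂ p ≈ 2.7219 bits.
Huffman merges: 51/1000+111/1000→81/500; 143/1000+31/200→149/500; 159/1000+81/500→321/1000; 183/1000+99/500→381/1000; 149/500+321/1000→619/1000; 381/1000+619/1000→1. L = 2781/1000 ≈ 2.7810.
L − H = 2.7810 − 2.7219 = 0.059 bits.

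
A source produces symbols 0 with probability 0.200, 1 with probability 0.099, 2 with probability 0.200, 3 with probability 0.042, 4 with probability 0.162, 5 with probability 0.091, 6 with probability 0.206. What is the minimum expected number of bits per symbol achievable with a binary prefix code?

Repeatedly combine the two least-probable nodes; the expected code length is the sum of the merged weights.
merge 21/500 + 91/1000 → 133/1000
merge 99/1000 + 133/1000 → 29/125
merge 81/500 + 1/5 → 181/500
merge 1/5 + 103/500 → 203/500
merge 29/125 + 181/500 → 297/500
merge 203/500 + 297/500 → 1
L = 133/1000 + 29/125 + 181/500 + 203/500 + 297/500 + 1 = 2727/1000 = 2.727 bits/symbol.

2.727 bits/symbol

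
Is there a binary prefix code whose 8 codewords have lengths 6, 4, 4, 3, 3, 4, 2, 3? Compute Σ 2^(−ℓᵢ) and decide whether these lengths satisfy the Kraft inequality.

With common denominator 2^6 = 64: Σ 2^(−ℓᵢ) = 1/64 + 4/64 + 4/64 + 8/64 + 8/64 + 4/64 + 16/64 + 8/64 = 53/64 = 0.828125.
Kraft's inequality requires Σ ≤ 1; here Σ = 0.828125 ≤ 1, so such a prefix code exists.

0.828125; yes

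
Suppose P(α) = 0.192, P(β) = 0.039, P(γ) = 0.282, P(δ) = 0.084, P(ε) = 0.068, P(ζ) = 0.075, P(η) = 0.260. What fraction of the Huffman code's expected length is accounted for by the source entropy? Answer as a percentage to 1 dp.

98.9%

Entropy H = −Σ p log₂ p ≈ 2.5041 bits.
Huffman merges: 39/1000+17/250→107/1000; 3/40+21/250→159/1000; 107/1000+159/1000→133/500; 24/125+13/50→113/250; 133/500+141/500→137/250; 113/250+137/250→1. L = 633/250 ≈ 2.5320.
Efficiency = H/L = 2.5041/2.5320 = 98.9%.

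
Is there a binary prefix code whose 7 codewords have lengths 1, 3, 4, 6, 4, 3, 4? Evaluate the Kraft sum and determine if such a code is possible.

0.953125; yes

With common denominator 2^6 = 64: Σ 2^(−ℓᵢ) = 32/64 + 8/64 + 4/64 + 1/64 + 4/64 + 8/64 + 4/64 = 61/64 = 0.953125.
Kraft's inequality requires Σ ≤ 1; here Σ = 0.953125 ≤ 1, so such a prefix code exists.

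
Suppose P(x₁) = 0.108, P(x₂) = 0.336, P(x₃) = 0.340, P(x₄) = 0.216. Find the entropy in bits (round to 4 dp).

1.8822 bits

H = −Σ pᵢ log₂ pᵢ.
−0.108·log₂(0.108) = 0.3468
−0.336·log₂(0.336) = 0.5287
−0.340·log₂(0.340) = 0.5292
−0.216·log₂(0.216) = 0.4776
Sum ≈ 1.8822 → 1.8822 bits.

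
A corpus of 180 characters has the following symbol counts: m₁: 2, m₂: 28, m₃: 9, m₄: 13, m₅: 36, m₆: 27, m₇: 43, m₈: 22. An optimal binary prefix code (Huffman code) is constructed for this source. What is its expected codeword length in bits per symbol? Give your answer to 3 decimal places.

Probabilities are the counts divided by 180.
Repeatedly combine the two least-probable nodes; the expected code length is the sum of the merged weights.
merge 1/90 + 1/20 → 11/180
merge 11/180 + 13/180 → 2/15
merge 11/90 + 2/15 → 23/90
merge 3/20 + 7/45 → 11/36
merge 1/5 + 43/180 → 79/180
merge 23/90 + 11/36 → 101/180
merge 79/180 + 101/180 → 1
L = 11/180 + 2/15 + 23/90 + 11/36 + 79/180 + 101/180 + 1 = 124/45 ≈ 2.756 bits/symbol.

2.756 bits/symbol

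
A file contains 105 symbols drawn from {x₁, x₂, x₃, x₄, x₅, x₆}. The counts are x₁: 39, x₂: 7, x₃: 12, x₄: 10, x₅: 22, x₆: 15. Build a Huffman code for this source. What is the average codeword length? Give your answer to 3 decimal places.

Probabilities are the counts divided by 105.
Repeatedly combine the two least-probable nodes; the expected code length is the sum of the merged weights.
merge 1/15 + 2/21 → 17/105
merge 4/35 + 1/7 → 9/35
merge 17/105 + 22/105 → 13/35
merge 9/35 + 13/35 → 22/35
merge 13/35 + 22/35 → 1
L = 17/105 + 9/35 + 13/35 + 22/35 + 1 = 254/105 ≈ 2.419 bits/symbol.

2.419 bits/symbol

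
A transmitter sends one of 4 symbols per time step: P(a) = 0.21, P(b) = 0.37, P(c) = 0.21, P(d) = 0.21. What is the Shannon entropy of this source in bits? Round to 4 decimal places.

1.9492 bits

H = −Σ pᵢ log₂ pᵢ.
−0.21·log₂(0.21) = 0.4728
−0.37·log₂(0.37) = 0.5307
−0.21·log₂(0.21) = 0.4728
−0.21·log₂(0.21) = 0.4728
Sum ≈ 1.9492 → 1.9492 bits.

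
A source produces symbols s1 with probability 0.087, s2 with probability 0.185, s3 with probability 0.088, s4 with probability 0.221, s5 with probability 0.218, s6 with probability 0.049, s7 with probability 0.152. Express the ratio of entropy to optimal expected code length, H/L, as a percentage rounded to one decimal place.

98.3%

Entropy H = −Σ p log₂ p ≈ 2.6521 bits.
Huffman merges: 49/1000+87/1000→17/125; 11/125+17/125→28/125; 19/125+37/200→337/1000; 109/500+221/1000→439/1000; 28/125+337/1000→561/1000; 439/1000+561/1000→1. L = 2697/1000 ≈ 2.6970.
Efficiency = H/L = 2.6521/2.6970 = 98.3%.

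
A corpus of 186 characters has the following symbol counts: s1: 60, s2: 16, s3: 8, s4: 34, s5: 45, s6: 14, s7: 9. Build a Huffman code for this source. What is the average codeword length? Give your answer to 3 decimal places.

Probabilities are the counts divided by 186.
Repeatedly combine the two least-probable nodes; the expected code length is the sum of the merged weights.
merge 4/93 + 3/62 → 17/186
merge 7/93 + 8/93 → 5/31
merge 17/186 + 5/31 → 47/186
merge 17/93 + 15/62 → 79/186
merge 47/186 + 10/31 → 107/186
merge 79/186 + 107/186 → 1
L = 17/186 + 5/31 + 47/186 + 79/186 + 107/186 + 1 = 233/93 ≈ 2.505 bits/symbol.

2.505 bits/symbol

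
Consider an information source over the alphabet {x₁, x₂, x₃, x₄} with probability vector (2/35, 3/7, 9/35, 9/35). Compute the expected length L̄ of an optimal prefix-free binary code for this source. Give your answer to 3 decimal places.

1.886 bits/symbol

Repeatedly combine the two least-probable nodes; the expected code length is the sum of the merged weights.
merge 2/35 + 9/35 → 11/35
merge 9/35 + 11/35 → 4/7
merge 3/7 + 4/7 → 1
L = 11/35 + 4/7 + 1 = 66/35 ≈ 1.886 bits/symbol.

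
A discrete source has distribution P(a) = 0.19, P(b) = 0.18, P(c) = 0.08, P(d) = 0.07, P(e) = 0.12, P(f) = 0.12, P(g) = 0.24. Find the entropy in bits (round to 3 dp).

2.689 bits

H = −Σ pᵢ log₂ pᵢ.
−0.19·log₂(0.19) = 0.4552
−0.18·log₂(0.18) = 0.4453
−0.08·log₂(0.08) = 0.2915
−0.07·log₂(0.07) = 0.2686
−0.12·log₂(0.12) = 0.3671
−0.12·log₂(0.12) = 0.3671
−0.24·log₂(0.24) = 0.4941
Sum ≈ 2.6889 → 2.689 bits.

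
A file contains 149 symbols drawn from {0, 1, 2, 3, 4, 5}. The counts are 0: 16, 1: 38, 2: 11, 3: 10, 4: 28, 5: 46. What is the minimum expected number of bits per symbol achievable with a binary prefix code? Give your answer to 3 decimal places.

2.389 bits/symbol

Probabilities are the counts divided by 149.
Repeatedly combine the two least-probable nodes; the expected code length is the sum of the merged weights.
merge 10/149 + 11/149 → 21/149
merge 16/149 + 21/149 → 37/149
merge 28/149 + 37/149 → 65/149
merge 38/149 + 46/149 → 84/149
merge 65/149 + 84/149 → 1
L = 21/149 + 37/149 + 65/149 + 84/149 + 1 = 356/149 ≈ 2.389 bits/symbol.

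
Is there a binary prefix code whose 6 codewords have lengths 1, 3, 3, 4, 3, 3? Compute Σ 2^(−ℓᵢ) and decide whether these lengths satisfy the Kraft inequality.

1.0625; no

With common denominator 2^4 = 16: Σ 2^(−ℓᵢ) = 8/16 + 2/16 + 2/16 + 1/16 + 2/16 + 2/16 = 17/16 = 1.0625.
Kraft's inequality requires Σ ≤ 1; here Σ = 1.0625 > 1, so no such prefix code exists.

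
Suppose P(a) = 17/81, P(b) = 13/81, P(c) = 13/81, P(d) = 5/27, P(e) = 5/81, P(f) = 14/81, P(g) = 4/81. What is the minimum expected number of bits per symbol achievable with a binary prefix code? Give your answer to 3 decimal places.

Repeatedly combine the two least-probable nodes; the expected code length is the sum of the merged weights.
merge 4/81 + 5/81 → 1/9
merge 1/9 + 13/81 → 22/81
merge 13/81 + 14/81 → 1/3
merge 5/27 + 17/81 → 32/81
merge 22/81 + 1/3 → 49/81
merge 32/81 + 49/81 → 1
L = 1/9 + 22/81 + 1/3 + 32/81 + 49/81 + 1 = 220/81 ≈ 2.716 bits/symbol.

2.716 bits/symbol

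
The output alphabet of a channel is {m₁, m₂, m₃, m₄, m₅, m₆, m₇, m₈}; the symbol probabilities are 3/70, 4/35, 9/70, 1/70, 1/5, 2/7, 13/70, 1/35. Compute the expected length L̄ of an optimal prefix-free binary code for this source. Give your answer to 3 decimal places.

Repeatedly combine the two least-probable nodes; the expected code length is the sum of the merged weights.
merge 1/70 + 1/35 → 3/70
merge 3/70 + 3/70 → 3/35
merge 3/35 + 4/35 → 1/5
merge 9/70 + 13/70 → 11/35
merge 1/5 + 1/5 → 2/5
merge 2/7 + 11/35 → 3/5
merge 2/5 + 3/5 → 1
L = 3/70 + 3/35 + 1/5 + 11/35 + 2/5 + 3/5 + 1 = 37/14 ≈ 2.643 bits/symbol.

2.643 bits/symbol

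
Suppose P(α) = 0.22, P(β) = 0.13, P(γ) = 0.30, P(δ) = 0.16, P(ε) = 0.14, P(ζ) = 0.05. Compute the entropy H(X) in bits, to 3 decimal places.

H = −Σ pᵢ log₂ pᵢ.
−0.22·log₂(0.22) = 0.4806
−0.13·log₂(0.13) = 0.3826
−0.30·log₂(0.30) = 0.5211
−0.16·log₂(0.16) = 0.4230
−0.14·log₂(0.14) = 0.3971
−0.05·log₂(0.05) = 0.2161
Sum ≈ 2.4205 → 2.421 bits.

2.421 bits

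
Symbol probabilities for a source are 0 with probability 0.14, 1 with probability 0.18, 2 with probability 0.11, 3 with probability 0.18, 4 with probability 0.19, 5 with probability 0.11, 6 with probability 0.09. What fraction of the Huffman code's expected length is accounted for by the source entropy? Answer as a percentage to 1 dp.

98.1%

Entropy H = −Σ p log₂ p ≈ 2.7562 bits.
Huffman merges: 9/100+11/100→1/5; 11/100+7/50→1/4; 9/50+9/50→9/25; 19/100+1/5→39/100; 1/4+9/25→61/100; 39/100+61/100→1. L = 281/100 ≈ 2.8100.
Efficiency = H/L = 2.7562/2.8100 = 98.1%.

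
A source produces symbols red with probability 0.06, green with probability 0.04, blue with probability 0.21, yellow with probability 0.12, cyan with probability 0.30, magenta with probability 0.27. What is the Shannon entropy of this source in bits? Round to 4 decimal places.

2.3003 bits

H = −Σ pᵢ log₂ pᵢ.
−0.06·log₂(0.06) = 0.2435
−0.04·log₂(0.04) = 0.1858
−0.21·log₂(0.21) = 0.4728
−0.12·log₂(0.12) = 0.3671
−0.30·log₂(0.30) = 0.5211
−0.27·log₂(0.27) = 0.5100
Sum ≈ 2.3003 → 2.3003 bits.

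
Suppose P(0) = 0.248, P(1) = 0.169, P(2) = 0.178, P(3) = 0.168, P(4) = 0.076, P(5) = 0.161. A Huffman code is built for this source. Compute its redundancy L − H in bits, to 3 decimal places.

0.059 bits

Entropy H = −Σ p log₂ p ≈ 2.5147 bits.
Huffman merges: 19/250+161/1000→237/1000; 21/125+169/1000→337/1000; 89/500+237/1000→83/200; 31/125+337/1000→117/200; 83/200+117/200→1. L = 1287/500 ≈ 2.5740.
L − H = 2.5740 − 2.5147 = 0.059 bits.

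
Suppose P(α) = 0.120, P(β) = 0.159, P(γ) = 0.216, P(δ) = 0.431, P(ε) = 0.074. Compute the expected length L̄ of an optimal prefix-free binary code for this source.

Repeatedly combine the two least-probable nodes; the expected code length is the sum of the merged weights.
merge 37/500 + 3/25 → 97/500
merge 159/1000 + 97/500 → 353/1000
merge 27/125 + 353/1000 → 569/1000
merge 431/1000 + 569/1000 → 1
L = 97/500 + 353/1000 + 569/1000 + 1 = 529/250 = 2.116 bits/symbol.

2.116 bits/symbol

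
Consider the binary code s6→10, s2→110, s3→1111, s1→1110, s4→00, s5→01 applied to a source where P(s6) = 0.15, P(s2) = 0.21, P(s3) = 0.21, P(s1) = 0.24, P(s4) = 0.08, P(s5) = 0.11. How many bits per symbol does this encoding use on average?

L̄ = Σ pᵢ·ℓᵢ = 0.15·2 + 0.21·3 + 0.21·4 + 0.24·4 + 0.08·2 + 0.11·2 = 3.11 bits/symbol.

3.11 bits/symbol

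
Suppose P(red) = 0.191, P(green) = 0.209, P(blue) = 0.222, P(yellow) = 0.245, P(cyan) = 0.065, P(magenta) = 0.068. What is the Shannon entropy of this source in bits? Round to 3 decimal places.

H = −Σ pᵢ log₂ pᵢ.
−0.191·log₂(0.191) = 0.4562
−0.209·log₂(0.209) = 0.4720
−0.222·log₂(0.222) = 0.4820
−0.245·log₂(0.245) = 0.4971
−0.065·log₂(0.065) = 0.2563
−0.068·log₂(0.068) = 0.2637
Sum ≈ 2.4274 → 2.427 bits.

2.427 bits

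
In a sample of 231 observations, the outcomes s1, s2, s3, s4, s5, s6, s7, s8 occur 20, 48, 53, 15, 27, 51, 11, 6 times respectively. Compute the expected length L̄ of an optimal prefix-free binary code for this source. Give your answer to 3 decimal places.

2.758 bits/symbol

Probabilities are the counts divided by 231.
Repeatedly combine the two least-probable nodes; the expected code length is the sum of the merged weights.
merge 2/77 + 1/21 → 17/231
merge 5/77 + 17/231 → 32/231
merge 20/231 + 9/77 → 47/231
merge 32/231 + 47/231 → 79/231
merge 16/77 + 17/77 → 3/7
merge 53/231 + 79/231 → 4/7
merge 3/7 + 4/7 → 1
L = 17/231 + 32/231 + 47/231 + 79/231 + 3/7 + 4/7 + 1 = 91/33 ≈ 2.758 bits/symbol.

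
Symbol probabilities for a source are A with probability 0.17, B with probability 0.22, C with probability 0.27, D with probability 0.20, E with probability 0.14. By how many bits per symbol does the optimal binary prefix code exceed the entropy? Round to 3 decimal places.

Entropy H = −Σ p log₂ p ≈ 2.2867 bits.
Huffman merges: 7/50+17/100→31/100; 1/5+11/50→21/50; 27/100+31/100→29/50; 21/50+29/50→1. L = 231/100 ≈ 2.3100.
L − H = 2.3100 − 2.2867 = 0.023 bits.

0.023 bits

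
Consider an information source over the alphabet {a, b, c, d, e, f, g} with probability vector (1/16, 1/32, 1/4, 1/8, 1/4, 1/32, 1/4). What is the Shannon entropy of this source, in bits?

2.4375 bits

Each probability is a power of 1/2, so log₂(1/p) is an integer.
H = Σ p·log₂(1/p) = 1/16·4 + 1/32·5 + 1/4·2 + 1/8·3 + 1/4·2 + 1/32·5 + 1/4·2 = 2.4375 bits.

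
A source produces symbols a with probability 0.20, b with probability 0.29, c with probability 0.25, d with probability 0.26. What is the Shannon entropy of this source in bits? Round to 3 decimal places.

1.988 bits

H = −Σ pᵢ log₂ pᵢ.
−0.20·log₂(0.20) = 0.4644
−0.29·log₂(0.29) = 0.5179
−0.25·log₂(0.25) = 0.5000
−0.26·log₂(0.26) = 0.5053
Sum ≈ 1.9876 → 1.988 bits.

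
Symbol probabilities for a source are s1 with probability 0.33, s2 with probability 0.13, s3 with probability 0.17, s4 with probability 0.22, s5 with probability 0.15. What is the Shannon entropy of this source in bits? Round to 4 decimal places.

2.2362 bits

H = −Σ pᵢ log₂ pᵢ.
−0.33·log₂(0.33) = 0.5278
−0.13·log₂(0.13) = 0.3826
−0.17·log₂(0.17) = 0.4346
−0.22·log₂(0.22) = 0.4806
−0.15·log₂(0.15) = 0.4105
Sum ≈ 2.2362 → 2.2362 bits.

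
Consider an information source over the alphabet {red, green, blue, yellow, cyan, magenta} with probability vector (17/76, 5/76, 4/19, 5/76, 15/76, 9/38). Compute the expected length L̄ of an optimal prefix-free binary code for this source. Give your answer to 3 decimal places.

2.461 bits/symbol

Repeatedly combine the two least-probable nodes; the expected code length is the sum of the merged weights.
merge 5/76 + 5/76 → 5/38
merge 5/38 + 15/76 → 25/76
merge 4/19 + 17/76 → 33/76
merge 9/38 + 25/76 → 43/76
merge 33/76 + 43/76 → 1
L = 5/38 + 25/76 + 33/76 + 43/76 + 1 = 187/76 ≈ 2.461 bits/symbol.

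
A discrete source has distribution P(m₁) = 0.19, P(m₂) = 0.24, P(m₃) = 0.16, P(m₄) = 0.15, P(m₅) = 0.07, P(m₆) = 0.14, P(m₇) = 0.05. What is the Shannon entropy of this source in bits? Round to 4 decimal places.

2.6647 bits

H = −Σ pᵢ log₂ pᵢ.
−0.19·log₂(0.19) = 0.4552
−0.24·log₂(0.24) = 0.4941
−0.16·log₂(0.16) = 0.4230
−0.15·log₂(0.15) = 0.4105
−0.07·log₂(0.07) = 0.2686
−0.14·log₂(0.14) = 0.3971
−0.05·log₂(0.05) = 0.2161
Sum ≈ 2.6647 → 2.6647 bits.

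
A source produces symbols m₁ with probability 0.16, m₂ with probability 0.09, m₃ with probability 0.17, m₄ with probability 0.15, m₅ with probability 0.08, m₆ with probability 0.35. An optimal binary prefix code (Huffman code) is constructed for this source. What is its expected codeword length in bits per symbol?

2.47 bits/symbol

Repeatedly combine the two least-probable nodes; the expected code length is the sum of the merged weights.
merge 2/25 + 9/100 → 17/100
merge 3/20 + 4/25 → 31/100
merge 17/100 + 17/100 → 17/50
merge 31/100 + 17/50 → 13/20
merge 7/20 + 13/20 → 1
L = 17/100 + 31/100 + 17/50 + 13/20 + 1 = 247/100 = 2.47 bits/symbol.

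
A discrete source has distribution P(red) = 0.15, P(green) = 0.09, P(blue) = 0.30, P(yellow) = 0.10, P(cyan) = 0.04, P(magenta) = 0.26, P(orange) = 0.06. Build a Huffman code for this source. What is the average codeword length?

2.54 bits/symbol

Repeatedly combine the two least-probable nodes; the expected code length is the sum of the merged weights.
merge 1/25 + 3/50 → 1/10
merge 9/100 + 1/10 → 19/100
merge 1/10 + 3/20 → 1/4
merge 19/100 + 1/4 → 11/25
merge 13/50 + 3/10 → 14/25
merge 11/25 + 14/25 → 1
L = 1/10 + 19/100 + 1/4 + 11/25 + 14/25 + 1 = 127/50 = 2.54 bits/symbol.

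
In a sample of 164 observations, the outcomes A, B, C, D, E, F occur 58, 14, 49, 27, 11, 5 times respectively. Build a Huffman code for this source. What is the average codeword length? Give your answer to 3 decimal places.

Probabilities are the counts divided by 164.
Repeatedly combine the two least-probable nodes; the expected code length is the sum of the merged weights.
merge 5/164 + 11/164 → 4/41
merge 7/82 + 4/41 → 15/82
merge 27/164 + 15/82 → 57/164
merge 49/164 + 57/164 → 53/82
merge 29/82 + 53/82 → 1
L = 4/41 + 15/82 + 57/164 + 53/82 + 1 = 373/164 ≈ 2.274 bits/symbol.

2.274 bits/symbol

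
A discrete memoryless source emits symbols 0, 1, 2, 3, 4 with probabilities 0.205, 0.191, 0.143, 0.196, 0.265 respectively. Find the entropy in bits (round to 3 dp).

2.295 bits

H = −Σ pᵢ log₂ pᵢ.
−0.205·log₂(0.205) = 0.4687
−0.191·log₂(0.191) = 0.4562
−0.143·log₂(0.143) = 0.4012
−0.196·log₂(0.196) = 0.4608
−0.265·log₂(0.265) = 0.5077
Sum ≈ 2.2946 → 2.295 bits.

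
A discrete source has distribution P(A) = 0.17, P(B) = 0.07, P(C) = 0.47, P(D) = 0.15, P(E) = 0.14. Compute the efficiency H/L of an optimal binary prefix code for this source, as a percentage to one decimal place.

98.2%

Entropy H = −Σ p log₂ p ≈ 2.0228 bits.
Huffman merges: 7/100+7/50→21/100; 3/20+17/100→8/25; 21/100+8/25→53/100; 47/100+53/100→1. L = 103/50 ≈ 2.0600.
Efficiency = H/L = 2.0228/2.0600 = 98.2%.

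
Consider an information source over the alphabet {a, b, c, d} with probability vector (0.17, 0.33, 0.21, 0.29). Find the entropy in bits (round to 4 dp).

1.9531 bits

H = −Σ pᵢ log₂ pᵢ.
−0.17·log₂(0.17) = 0.4346
−0.33·log₂(0.33) = 0.5278
−0.21·log₂(0.21) = 0.4728
−0.29·log₂(0.29) = 0.5179
Sum ≈ 1.9531 → 1.9531 bits.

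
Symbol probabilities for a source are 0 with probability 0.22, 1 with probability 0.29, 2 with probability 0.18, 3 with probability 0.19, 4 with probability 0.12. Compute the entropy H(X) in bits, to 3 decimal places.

H = −Σ pᵢ log₂ pᵢ.
−0.22·log₂(0.22) = 0.4806
−0.29·log₂(0.29) = 0.5179
−0.18·log₂(0.18) = 0.4453
−0.19·log₂(0.19) = 0.4552
−0.12·log₂(0.12) = 0.3671
Sum ≈ 2.2661 → 2.266 bits.

2.266 bits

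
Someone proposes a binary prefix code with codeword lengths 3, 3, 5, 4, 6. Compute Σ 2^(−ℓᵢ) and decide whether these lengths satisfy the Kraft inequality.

0.359375; yes

With common denominator 2^6 = 64: Σ 2^(−ℓᵢ) = 8/64 + 8/64 + 2/64 + 4/64 + 1/64 = 23/64 = 0.359375.
Kraft's inequality requires Σ ≤ 1; here Σ = 0.359375 ≤ 1, so such a prefix code exists.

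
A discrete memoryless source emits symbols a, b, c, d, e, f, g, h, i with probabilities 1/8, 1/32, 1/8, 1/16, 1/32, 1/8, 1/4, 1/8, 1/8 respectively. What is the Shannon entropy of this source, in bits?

Each probability is a power of 1/2, so log₂(1/p) is an integer.
H = Σ p·log₂(1/p) = 1/8·3 + 1/32·5 + 1/8·3 + 1/16·4 + 1/32·5 + 1/8·3 + 1/4·2 + 1/8·3 + 1/8·3 = 2.9375 bits.

2.9375 bits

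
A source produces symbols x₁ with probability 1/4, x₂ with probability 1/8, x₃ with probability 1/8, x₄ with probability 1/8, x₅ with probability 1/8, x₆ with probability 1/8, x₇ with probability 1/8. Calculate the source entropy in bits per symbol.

2.75 bits

Each probability is a power of 1/2, so log₂(1/p) is an integer.
H = Σ p·log₂(1/p) = 1/4·2 + 1/8·3 + 1/8·3 + 1/8·3 + 1/8·3 + 1/8·3 + 1/8·3 = 2.75 bits.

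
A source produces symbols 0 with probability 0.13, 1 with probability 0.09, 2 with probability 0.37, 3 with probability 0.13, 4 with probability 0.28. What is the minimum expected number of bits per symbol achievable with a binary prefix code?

Repeatedly combine the two least-probable nodes; the expected code length is the sum of the merged weights.
merge 9/100 + 13/100 → 11/50
merge 13/100 + 11/50 → 7/20
merge 7/25 + 7/20 → 63/100
merge 37/100 + 63/100 → 1
L = 11/50 + 7/20 + 63/100 + 1 = 11/5 = 2.2 bits/symbol.

2.2 bits/symbol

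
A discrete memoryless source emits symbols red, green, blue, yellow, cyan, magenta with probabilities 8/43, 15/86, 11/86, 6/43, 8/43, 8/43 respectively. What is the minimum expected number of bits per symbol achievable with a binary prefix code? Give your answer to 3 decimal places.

2.628 bits/symbol

Repeatedly combine the two least-probable nodes; the expected code length is the sum of the merged weights.
merge 11/86 + 6/43 → 23/86
merge 15/86 + 8/43 → 31/86
merge 8/43 + 8/43 → 16/43
merge 23/86 + 31/86 → 27/43
merge 16/43 + 27/43 → 1
L = 23/86 + 31/86 + 16/43 + 27/43 + 1 = 113/43 ≈ 2.628 bits/symbol.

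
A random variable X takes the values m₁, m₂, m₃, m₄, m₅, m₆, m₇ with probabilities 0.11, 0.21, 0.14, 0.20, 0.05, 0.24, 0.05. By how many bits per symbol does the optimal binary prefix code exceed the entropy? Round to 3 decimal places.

Entropy H = −Σ p log₂ p ≈ 2.6109 bits.
Huffman merges: 1/20+1/20→1/10; 1/10+11/100→21/100; 7/50+1/5→17/50; 21/100+21/100→21/50; 6/25+17/50→29/50; 21/50+29/50→1. L = 53/20 ≈ 2.6500.
L − H = 2.6500 − 2.6109 = 0.039 bits.

0.039 bits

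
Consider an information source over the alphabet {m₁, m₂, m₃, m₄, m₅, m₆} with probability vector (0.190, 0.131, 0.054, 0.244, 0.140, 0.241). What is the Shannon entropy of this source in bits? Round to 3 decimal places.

H = −Σ pᵢ log₂ pᵢ.
−0.190·log₂(0.190) = 0.4552
−0.131·log₂(0.131) = 0.3841
−0.054·log₂(0.054) = 0.2274
−0.244·log₂(0.244) = 0.4966
−0.140·log₂(0.140) = 0.3971
−0.241·log₂(0.241) = 0.4947
Sum ≈ 2.4552 → 2.455 bits.

2.455 bits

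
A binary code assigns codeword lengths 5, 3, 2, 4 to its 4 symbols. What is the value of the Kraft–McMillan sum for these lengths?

0.46875

With common denominator 2^5 = 32: Σ 2^(−ℓᵢ) = 1/32 + 4/32 + 8/32 + 2/32 = 15/32 = 0.46875.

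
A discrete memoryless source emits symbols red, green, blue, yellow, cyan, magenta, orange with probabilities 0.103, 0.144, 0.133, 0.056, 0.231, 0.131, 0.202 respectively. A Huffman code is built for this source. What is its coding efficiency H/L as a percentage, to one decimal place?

Entropy H = −Σ p log₂ p ≈ 2.6989 bits.
Huffman merges: 7/125+103/1000→159/1000; 131/1000+133/1000→33/125; 18/125+159/1000→303/1000; 101/500+231/1000→433/1000; 33/125+303/1000→567/1000; 433/1000+567/1000→1. L = 1363/500 ≈ 2.7260.
Efficiency = H/L = 2.6989/2.7260 = 99.0%.

99.0%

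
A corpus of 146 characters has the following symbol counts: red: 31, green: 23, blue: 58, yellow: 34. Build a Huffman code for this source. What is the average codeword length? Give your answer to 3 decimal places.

Probabilities are the counts divided by 146.
Repeatedly combine the two least-probable nodes; the expected code length is the sum of the merged weights.
merge 23/146 + 31/146 → 27/73
merge 17/73 + 27/73 → 44/73
merge 29/73 + 44/73 → 1
L = 27/73 + 44/73 + 1 = 144/73 ≈ 1.973 bits/symbol.

1.973 bits/symbol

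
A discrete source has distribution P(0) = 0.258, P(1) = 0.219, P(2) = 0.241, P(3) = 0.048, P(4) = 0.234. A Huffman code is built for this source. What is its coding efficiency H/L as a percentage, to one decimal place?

96.1%

Entropy H = −Σ p log₂ p ≈ 2.1795 bits.
Huffman merges: 6/125+219/1000→267/1000; 117/500+241/1000→19/40; 129/500+267/1000→21/40; 19/40+21/40→1. L = 2267/1000 ≈ 2.2670.
Efficiency = H/L = 2.1795/2.2670 = 96.1%.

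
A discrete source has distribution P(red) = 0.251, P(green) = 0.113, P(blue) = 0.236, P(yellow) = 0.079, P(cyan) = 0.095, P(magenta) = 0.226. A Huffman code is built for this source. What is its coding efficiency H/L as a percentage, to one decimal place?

99.3%

Entropy H = −Σ p log₂ p ≈ 2.4444 bits.
Huffman merges: 79/1000+19/200→87/500; 113/1000+87/500→287/1000; 113/500+59/250→231/500; 251/1000+287/1000→269/500; 231/500+269/500→1. L = 2461/1000 ≈ 2.4610.
Efficiency = H/L = 2.4444/2.4610 = 99.3%.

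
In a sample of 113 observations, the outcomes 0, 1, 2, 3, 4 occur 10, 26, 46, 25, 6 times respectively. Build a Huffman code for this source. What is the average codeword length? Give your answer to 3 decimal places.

2.097 bits/symbol

Probabilities are the counts divided by 113.
Repeatedly combine the two least-probable nodes; the expected code length is the sum of the merged weights.
merge 6/113 + 10/113 → 16/113
merge 16/113 + 25/113 → 41/113
merge 26/113 + 41/113 → 67/113
merge 46/113 + 67/113 → 1
L = 16/113 + 41/113 + 67/113 + 1 = 237/113 ≈ 2.097 bits/symbol.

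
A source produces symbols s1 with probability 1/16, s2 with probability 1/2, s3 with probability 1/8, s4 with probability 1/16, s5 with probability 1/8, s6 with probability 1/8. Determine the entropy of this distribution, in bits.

2.125 bits

Each probability is a power of 1/2, so log₂(1/p) is an integer.
H = Σ p·log₂(1/p) = 1/16·4 + 1/2·1 + 1/8·3 + 1/16·4 + 1/8·3 + 1/8·3 = 2.125 bits.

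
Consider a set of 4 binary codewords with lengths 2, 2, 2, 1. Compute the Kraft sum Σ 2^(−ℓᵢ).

With common denominator 2^2 = 4: Σ 2^(−ℓᵢ) = 1/4 + 1/4 + 1/4 + 2/4 = 5/4 = 1.25.

1.25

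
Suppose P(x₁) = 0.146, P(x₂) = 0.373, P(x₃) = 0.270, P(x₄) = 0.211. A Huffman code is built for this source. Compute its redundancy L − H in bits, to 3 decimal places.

0.064 bits

Entropy H = −Σ p log₂ p ≈ 1.9196 bits.
Huffman merges: 73/500+211/1000→357/1000; 27/100+357/1000→627/1000; 373/1000+627/1000→1. L = 248/125 ≈ 1.9840.
L − H = 1.9840 − 1.9196 = 0.064 bits.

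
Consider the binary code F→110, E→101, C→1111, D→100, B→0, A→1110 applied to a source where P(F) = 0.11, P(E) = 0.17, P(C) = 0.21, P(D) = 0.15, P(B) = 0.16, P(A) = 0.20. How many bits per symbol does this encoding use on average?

L̄ = Σ pᵢ·ℓᵢ = 0.11·3 + 0.17·3 + 0.21·4 + 0.15·3 + 0.16·1 + 0.20·4 = 3.09 bits/symbol.

3.09 bits/symbol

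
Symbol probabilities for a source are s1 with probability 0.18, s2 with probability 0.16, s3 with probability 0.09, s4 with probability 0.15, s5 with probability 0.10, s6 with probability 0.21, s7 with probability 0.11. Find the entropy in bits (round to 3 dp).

H = −Σ pᵢ log₂ pᵢ.
−0.18·log₂(0.18) = 0.4453
−0.16·log₂(0.16) = 0.4230
−0.09·log₂(0.09) = 0.3127
−0.15·log₂(0.15) = 0.4105
−0.10·log₂(0.10) = 0.3322
−0.21·log₂(0.21) = 0.4728
−0.11·log₂(0.11) = 0.3503
Sum ≈ 2.7468 → 2.747 bits.

2.747 bits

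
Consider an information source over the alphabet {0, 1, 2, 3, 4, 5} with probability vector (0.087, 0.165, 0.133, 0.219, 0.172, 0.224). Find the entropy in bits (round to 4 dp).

2.5226 bits

H = −Σ pᵢ log₂ pᵢ.
−0.087·log₂(0.087) = 0.3065
−0.165·log₂(0.165) = 0.4289
−0.133·log₂(0.133) = 0.3871
−0.219·log₂(0.219) = 0.4798
−0.172·log₂(0.172) = 0.4368
−0.224·log₂(0.224) = 0.4835
Sum ≈ 2.5226 → 2.5226 bits.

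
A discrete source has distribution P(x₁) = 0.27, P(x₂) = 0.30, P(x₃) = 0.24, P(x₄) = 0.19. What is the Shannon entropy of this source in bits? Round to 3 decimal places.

1.980 bits

H = −Σ pᵢ log₂ pᵢ.
−0.27·log₂(0.27) = 0.5100
−0.30·log₂(0.30) = 0.5211
−0.24·log₂(0.24) = 0.4941
−0.19·log₂(0.19) = 0.4552
Sum ≈ 1.9805 → 1.980 bits.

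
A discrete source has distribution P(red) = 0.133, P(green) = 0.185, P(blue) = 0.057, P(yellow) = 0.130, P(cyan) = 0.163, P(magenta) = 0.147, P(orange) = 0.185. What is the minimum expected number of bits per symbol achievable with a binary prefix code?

2.815 bits/symbol

Repeatedly combine the two least-probable nodes; the expected code length is the sum of the merged weights.
merge 57/1000 + 13/100 → 187/1000
merge 133/1000 + 147/1000 → 7/25
merge 163/1000 + 37/200 → 87/250
merge 37/200 + 187/1000 → 93/250
merge 7/25 + 87/250 → 157/250
merge 93/250 + 157/250 → 1
L = 187/1000 + 7/25 + 87/250 + 93/250 + 157/250 + 1 = 563/200 = 2.815 bits/symbol.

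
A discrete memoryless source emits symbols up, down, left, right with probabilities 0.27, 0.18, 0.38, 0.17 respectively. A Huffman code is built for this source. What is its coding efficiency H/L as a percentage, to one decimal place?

Entropy H = −Σ p log₂ p ≈ 1.9204 bits.
Huffman merges: 17/100+9/50→7/20; 27/100+7/20→31/50; 19/50+31/50→1. L = 197/100 ≈ 1.9700.
Efficiency = H/L = 1.9204/1.9700 = 97.5%.

97.5%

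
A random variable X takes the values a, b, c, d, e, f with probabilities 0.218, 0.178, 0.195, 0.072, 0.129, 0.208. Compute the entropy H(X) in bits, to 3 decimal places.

H = −Σ pᵢ log₂ pᵢ.
−0.218·log₂(0.218) = 0.4791
−0.178·log₂(0.178) = 0.4432
−0.195·log₂(0.195) = 0.4599
−0.072·log₂(0.072) = 0.2733
−0.129·log₂(0.129) = 0.3811
−0.208·log₂(0.208) = 0.4712
Sum ≈ 2.5078 → 2.508 bits.

2.508 bits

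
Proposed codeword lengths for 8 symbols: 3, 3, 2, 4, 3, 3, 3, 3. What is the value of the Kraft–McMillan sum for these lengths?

1.0625

With common denominator 2^4 = 16: Σ 2^(−ℓᵢ) = 2/16 + 2/16 + 4/16 + 1/16 + 2/16 + 2/16 + 2/16 + 2/16 = 17/16 = 1.0625.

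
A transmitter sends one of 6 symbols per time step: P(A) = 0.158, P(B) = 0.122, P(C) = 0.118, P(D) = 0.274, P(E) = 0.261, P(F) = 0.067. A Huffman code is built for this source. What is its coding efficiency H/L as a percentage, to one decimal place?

Entropy H = −Σ p log₂ p ≈ 2.4335 bits.
Huffman merges: 67/1000+59/500→37/200; 61/500+79/500→7/25; 37/200+261/1000→223/500; 137/500+7/25→277/500; 223/500+277/500→1. L = 493/200 ≈ 2.4650.
Efficiency = H/L = 2.4335/2.4650 = 98.7%.

98.7%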